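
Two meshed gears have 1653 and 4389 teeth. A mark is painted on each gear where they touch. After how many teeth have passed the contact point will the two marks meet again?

127281 teeth

They coincide at every common multiple of the periods; the first is the LCM.
1653 = 3 × 19 × 29
4389 = 3 × 7 × 11 × 19
LCM(1653, 4389) = 3 × 7 × 11 × 19 × 29 = 127281.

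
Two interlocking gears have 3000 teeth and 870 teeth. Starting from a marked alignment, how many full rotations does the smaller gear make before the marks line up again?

They are all back at their starting positions together after one LCM of the periods.
3000 = 2^3 × 3 × 5^3
870 = 2 × 3 × 5 × 29
LCM(3000, 870) = 2^3 × 3 × 5^3 × 29 = 87000.
Rotations for period 870: 87000 / 870 = 100.

100 rotations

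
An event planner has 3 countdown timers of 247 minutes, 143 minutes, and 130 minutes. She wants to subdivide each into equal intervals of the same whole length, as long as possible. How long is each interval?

The interval must divide each timer length; the longest such is the gcd.
247 = 13 × 19
143 = 11 × 13
130 = 2 × 5 × 13
gcd(247, 143, 130) = 13.

13 minutes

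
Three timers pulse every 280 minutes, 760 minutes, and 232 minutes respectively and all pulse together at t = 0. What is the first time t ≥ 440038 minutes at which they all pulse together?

Joint pulses occur at multiples of LCM(280, 760, 232).
280 = 2^3 × 5 × 7
760 = 2^3 × 5 × 19
232 = 2^3 × 29
LCM(280, 760, 232) = 2^3 × 5 × 7 × 19 × 29 = 154280.
Smallest multiple of 154280 that is ≥ 440038: ⌈440038/154280⌉ × 154280 = 3 × 154280 = 462840.

462840 minutes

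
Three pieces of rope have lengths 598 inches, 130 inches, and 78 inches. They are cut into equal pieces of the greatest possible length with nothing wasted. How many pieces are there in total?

Piece length = gcd(598, 130, 78).
598 = 2 × 13 × 23
130 = 2 × 5 × 13
78 = 2 × 3 × 13
gcd(598, 130, 78) = 2 × 13 = 26.
Total pieces = 598/26 + 130/26 + 78/26 = 23 + 5 + 3 = 31.

31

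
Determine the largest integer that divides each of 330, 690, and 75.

330 = 2 × 3 × 5 × 11
690 = 2 × 3 × 5 × 23
75 = 3 × 5^2
gcd(330, 690, 75) = 3 × 5 = 15.

15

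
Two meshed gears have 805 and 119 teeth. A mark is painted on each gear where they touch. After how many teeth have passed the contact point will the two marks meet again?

13685 teeth

We need the least common multiple of the intervals.
805 = 5 × 7 × 23
119 = 7 × 17
LCM(805, 119) = 5 × 7 × 17 × 23 = 13685.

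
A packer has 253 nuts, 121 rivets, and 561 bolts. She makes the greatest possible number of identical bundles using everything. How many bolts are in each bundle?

51

Number of bundles = gcd(253, 121, 561).
253 = 11 × 23
121 = 11^2
561 = 3 × 11 × 17
gcd(253, 121, 561) = 11.
bolts per bundle = 561 / 11 = 51.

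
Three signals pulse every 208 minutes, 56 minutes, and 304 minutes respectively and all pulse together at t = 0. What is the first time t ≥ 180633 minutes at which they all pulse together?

193648 minutes

Joint pulses occur at multiples of LCM(208, 56, 304).
208 = 2^4 × 13
56 = 2^3 × 7
304 = 2^4 × 19
LCM(208, 56, 304) = 2^4 × 7 × 13 × 19 = 27664.
Smallest multiple of 27664 that is ≥ 180633: ⌈180633/27664⌉ × 27664 = 7 × 27664 = 193648.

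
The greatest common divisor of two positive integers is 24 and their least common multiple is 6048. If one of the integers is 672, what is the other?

For two integers, gcd × lcm = product, so the other is (24 × 6048) / 672 = 145152 / 672 = 216.

216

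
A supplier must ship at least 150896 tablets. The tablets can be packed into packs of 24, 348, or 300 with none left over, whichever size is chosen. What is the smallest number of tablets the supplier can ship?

The number of tablets must be a common multiple of 24, 348, and 300, so a multiple of their LCM.
24 = 2^3 × 3
348 = 2^2 × 3 × 29
300 = 2^2 × 3 × 5^2
LCM(24, 348, 300) = 2^3 × 3 × 5^2 × 29 = 17400.
Smallest multiple of 17400 that is ≥ 150896: ⌈150896/17400⌉ × 17400 = 9 × 17400 = 156600.

156600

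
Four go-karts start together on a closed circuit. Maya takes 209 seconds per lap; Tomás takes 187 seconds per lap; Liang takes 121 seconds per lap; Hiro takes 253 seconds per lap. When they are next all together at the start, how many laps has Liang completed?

All finish a whole number of cycles simultaneously at t = LCM of the periods.
209 = 11 × 19
187 = 11 × 17
121 = 11^2
253 = 11 × 23
LCM(209, 187, 121, 253) = 11^2 × 17 × 19 × 23 = 898909.
Laps for period 121: 898909 / 121 = 7429.

7429 laps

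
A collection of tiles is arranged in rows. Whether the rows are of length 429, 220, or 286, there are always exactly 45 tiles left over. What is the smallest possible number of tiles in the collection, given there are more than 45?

8625

N − 45 must be a common multiple of 429, 220, and 286.
429 = 3 × 11 × 13
220 = 2^2 × 5 × 11
286 = 2 × 11 × 13
LCM(429, 220, 286) = 2^2 × 3 × 5 × 11 × 13 = 8580.
Smallest N > 45 is LCM + 45 = 8580 + 45 = 8625.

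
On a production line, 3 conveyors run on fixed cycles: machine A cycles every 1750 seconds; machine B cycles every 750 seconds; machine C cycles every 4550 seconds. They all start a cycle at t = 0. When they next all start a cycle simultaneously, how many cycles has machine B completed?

The first common completion time is the LCM of the periods.
1750 = 2 × 5^3 × 7
750 = 2 × 3 × 5^3
4550 = 2 × 5^2 × 7 × 13
LCM(1750, 750, 4550) = 2 × 3 × 5^3 × 7 × 13 = 68250.
Cycles for period 750: 68250 / 750 = 91.

91 cycles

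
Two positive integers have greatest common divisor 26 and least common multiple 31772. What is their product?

For any two positive integers, gcd × lcm = product = 26 × 31772 = 826072.

826072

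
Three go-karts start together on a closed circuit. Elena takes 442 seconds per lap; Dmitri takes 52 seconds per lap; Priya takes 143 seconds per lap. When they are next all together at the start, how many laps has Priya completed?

68 laps

All finish a whole number of cycles simultaneously at t = LCM of the periods.
442 = 2 × 13 × 17
52 = 2^2 × 13
143 = 11 × 13
LCM(442, 52, 143) = 2^2 × 11 × 13 × 17 = 9724.
Laps for period 143: 9724 / 143 = 68.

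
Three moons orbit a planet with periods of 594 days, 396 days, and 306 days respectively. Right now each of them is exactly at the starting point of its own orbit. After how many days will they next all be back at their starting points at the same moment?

They coincide at every common multiple of the periods; the first is the LCM.
594 = 2 × 3^3 × 11
396 = 2^2 × 3^2 × 11
306 = 2 × 3^2 × 17
LCM(594, 396, 306) = 2^2 × 3^3 × 11 × 17 = 20196.

20196 days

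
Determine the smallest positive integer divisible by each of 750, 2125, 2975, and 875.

89250

750 = 2 × 3 × 5^3
2125 = 5^3 × 17
2975 = 5^2 × 7 × 17
875 = 5^3 × 7
LCM(750, 2125, 2975, 875) = 2 × 3 × 5^3 × 7 × 17 = 89250.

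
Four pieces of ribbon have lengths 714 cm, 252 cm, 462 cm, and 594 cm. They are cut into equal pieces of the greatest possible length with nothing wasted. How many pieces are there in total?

Piece length = gcd(714, 252, 462, 594).
714 = 2 × 3 × 7 × 17
252 = 2^2 × 3^2 × 7
462 = 2 × 3 × 7 × 11
594 = 2 × 3^3 × 11
gcd(714, 252, 462, 594) = 2 × 3 = 6.
Total pieces = 714/6 + 252/6 + 462/6 + 594/6 = 119 + 42 + 77 + 99 = 337.

337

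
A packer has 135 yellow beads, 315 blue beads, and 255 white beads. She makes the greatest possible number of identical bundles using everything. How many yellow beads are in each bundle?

Number of bundles = gcd(135, 315, 255).
135 = 3^3 × 5
315 = 3^2 × 5 × 7
255 = 3 × 5 × 17
gcd(135, 315, 255) = 3 × 5 = 15.
yellow beads per bundle = 135 / 15 = 9.

9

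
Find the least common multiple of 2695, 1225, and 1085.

2695 = 5 × 7^2 × 11
1225 = 5^2 × 7^2
1085 = 5 × 7 × 31
LCM(2695, 1225, 1085) = 5^2 × 7^2 × 11 × 31 = 417725.

417725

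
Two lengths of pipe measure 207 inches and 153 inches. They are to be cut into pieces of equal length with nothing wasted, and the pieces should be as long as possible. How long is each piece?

The greatest length dividing all of 207 and 153 is their gcd.
207 = 3^2 × 23
153 = 3^2 × 17
gcd(207, 153) = 3^2 = 9.

9 inches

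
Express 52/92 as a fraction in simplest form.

52 = 2^2 × 13
92 = 2^2 × 23
gcd(52, 92) = 2^2 = 4.
Divide numerator and denominator by 4: 52/92 = 13/23.

13/23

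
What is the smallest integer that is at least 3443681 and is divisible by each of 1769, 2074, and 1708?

4210220

The integer must be a common multiple of 1769, 2074, and 1708, so a multiple of their LCM.
1769 = 29 × 61
2074 = 2 × 17 × 61
1708 = 2^2 × 7 × 61
LCM(1769, 2074, 1708) = 2^2 × 7 × 17 × 29 × 61 = 842044.
Smallest multiple of 842044 that is ≥ 3443681: ⌈3443681/842044⌉ × 842044 = 5 × 842044 = 4210220.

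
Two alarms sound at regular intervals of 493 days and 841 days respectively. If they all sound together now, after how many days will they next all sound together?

14297 days

They coincide at every common multiple of the periods; the first is the LCM.
493 = 17 × 29
841 = 29^2
LCM(493, 841) = 17 × 29^2 = 14297.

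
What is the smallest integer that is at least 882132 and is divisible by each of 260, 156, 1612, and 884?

The integer must be a common multiple of 260, 156, 1612, and 884, so a multiple of their LCM.
260 = 2^2 × 5 × 13
156 = 2^2 × 3 × 13
1612 = 2^2 × 13 × 31
884 = 2^2 × 13 × 17
LCM(260, 156, 1612, 884) = 2^2 × 3 × 5 × 13 × 17 × 31 = 411060.
Smallest multiple of 411060 that is ≥ 882132: ⌈882132/411060⌉ × 411060 = 3 × 411060 = 1233180.

1233180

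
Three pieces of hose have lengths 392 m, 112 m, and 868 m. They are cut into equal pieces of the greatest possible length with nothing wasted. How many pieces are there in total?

Piece length = gcd(392, 112, 868).
392 = 2^3 × 7^2
112 = 2^4 × 7
868 = 2^2 × 7 × 31
gcd(392, 112, 868) = 2^2 × 7 = 28.
Total pieces = 392/28 + 112/28 + 868/28 = 14 + 4 + 31 = 49.

49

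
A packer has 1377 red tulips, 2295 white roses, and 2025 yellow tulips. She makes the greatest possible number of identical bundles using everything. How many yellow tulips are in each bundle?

75

Number of bundles = gcd(1377, 2295, 2025).
1377 = 3^4 × 17
2295 = 3^3 × 5 × 17
2025 = 3^4 × 5^2
gcd(1377, 2295, 2025) = 3^3 = 27.
yellow tulips per bundle = 2025 / 27 = 75.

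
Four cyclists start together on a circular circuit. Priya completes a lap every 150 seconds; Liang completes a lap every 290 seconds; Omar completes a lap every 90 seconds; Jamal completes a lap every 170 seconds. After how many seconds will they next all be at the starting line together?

221850 seconds

They coincide at every common multiple of the periods; the first is the LCM.
150 = 2 × 3 × 5^2
290 = 2 × 5 × 29
90 = 2 × 3^2 × 5
170 = 2 × 5 × 17
LCM(150, 290, 90, 170) = 2 × 3^2 × 5^2 × 17 × 29 = 221850.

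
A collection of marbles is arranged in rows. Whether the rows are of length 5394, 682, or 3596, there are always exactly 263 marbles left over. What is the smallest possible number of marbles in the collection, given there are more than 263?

118931

N − 263 must be a common multiple of 5394, 682, and 3596.
5394 = 2 × 3 × 29 × 31
682 = 2 × 11 × 31
3596 = 2^2 × 29 × 31
LCM(5394, 682, 3596) = 2^2 × 3 × 11 × 29 × 31 = 118668.
Smallest N > 263 is LCM + 263 = 118668 + 263 = 118931.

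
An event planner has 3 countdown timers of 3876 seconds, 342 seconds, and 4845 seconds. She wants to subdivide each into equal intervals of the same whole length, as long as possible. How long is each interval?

57 seconds

The interval must divide each timer length; the longest such is the gcd.
3876 = 2^2 × 3 × 17 × 19
342 = 2 × 3^2 × 19
4845 = 3 × 5 × 17 × 19
gcd(3876, 342, 4845) = 3 × 19 = 57.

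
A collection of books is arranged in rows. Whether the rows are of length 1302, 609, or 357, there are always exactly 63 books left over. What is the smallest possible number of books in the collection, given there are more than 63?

N − 63 must be a common multiple of 1302, 609, and 357.
1302 = 2 × 3 × 7 × 31
609 = 3 × 7 × 29
357 = 3 × 7 × 17
LCM(1302, 609, 357) = 2 × 3 × 7 × 17 × 29 × 31 = 641886.
Smallest N > 63 is LCM + 63 = 641886 + 63 = 641949.

641949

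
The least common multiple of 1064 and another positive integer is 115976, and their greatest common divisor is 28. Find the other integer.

gcd × lcm = product of the two integers, so the other integer is (28 × 115976) / 1064 = 3052.

3052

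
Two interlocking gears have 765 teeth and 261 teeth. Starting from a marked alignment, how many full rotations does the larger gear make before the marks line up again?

The first common completion time is the LCM of the periods.
765 = 3^2 × 5 × 17
261 = 3^2 × 29
LCM(765, 261) = 3^2 × 5 × 17 × 29 = 22185.
Rotations for period 765: 22185 / 765 = 29.

29 rotations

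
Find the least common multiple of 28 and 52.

28 = 2^2 × 7
52 = 2^2 × 13
LCM(28, 52) = 2^2 × 7 × 13 = 364.

364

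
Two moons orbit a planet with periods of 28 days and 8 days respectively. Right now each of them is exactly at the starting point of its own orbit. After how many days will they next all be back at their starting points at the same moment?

56 days

We need the least common multiple of the intervals.
28 = 2^2 × 7
8 = 2^3
LCM(28, 8) = 2^3 × 7 = 56.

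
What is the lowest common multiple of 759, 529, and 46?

759 = 3 × 11 × 23
529 = 23^2
46 = 2 × 23
LCM(759, 529, 46) = 2 × 3 × 11 × 23^2 = 34914.

34914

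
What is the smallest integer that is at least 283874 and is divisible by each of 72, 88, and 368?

291456

The integer must be a common multiple of 72, 88, and 368, so a multiple of their LCM.
72 = 2^3 × 3^2
88 = 2^3 × 11
368 = 2^4 × 23
LCM(72, 88, 368) = 2^4 × 3^2 × 11 × 23 = 36432.
Smallest multiple of 36432 that is ≥ 283874: ⌈283874/36432⌉ × 36432 = 8 × 36432 = 291456.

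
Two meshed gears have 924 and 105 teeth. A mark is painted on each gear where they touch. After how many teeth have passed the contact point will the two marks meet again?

The first simultaneous occurrence is after LCM of the individual periods.
924 = 2^2 × 3 × 7 × 11
105 = 3 × 5 × 7
LCM(924, 105) = 2^2 × 3 × 5 × 7 × 11 = 4620.

4620 teeth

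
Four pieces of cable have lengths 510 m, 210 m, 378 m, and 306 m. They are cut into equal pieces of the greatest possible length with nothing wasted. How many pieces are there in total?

Piece length = gcd(510, 210, 378, 306).
510 = 2 × 3 × 5 × 17
210 = 2 × 3 × 5 × 7
378 = 2 × 3^3 × 7
306 = 2 × 3^2 × 17
gcd(510, 210, 378, 306) = 2 × 3 = 6.
Total pieces = 510/6 + 210/6 + 378/6 + 306/6 = 85 + 35 + 63 + 51 = 234.

234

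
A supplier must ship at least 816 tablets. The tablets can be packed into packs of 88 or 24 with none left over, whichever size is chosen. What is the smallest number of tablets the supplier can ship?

1056

The number of tablets must be a common multiple of 88 and 24, so a multiple of their LCM.
88 = 2^3 × 11
24 = 2^3 × 3
LCM(88, 24) = 2^3 × 3 × 11 = 264.
Smallest multiple of 264 that is ≥ 816: ⌈816/264⌉ × 264 = 4 × 264 = 1056.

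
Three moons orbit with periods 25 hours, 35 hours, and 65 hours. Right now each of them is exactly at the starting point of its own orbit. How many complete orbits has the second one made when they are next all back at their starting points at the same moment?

All finish a whole number of cycles simultaneously at t = LCM of the periods.
25 = 5^2
35 = 5 × 7
65 = 5 × 13
LCM(25, 35, 65) = 5^2 × 7 × 13 = 2275.
Orbits for period 35: 2275 / 35 = 65.

65 orbits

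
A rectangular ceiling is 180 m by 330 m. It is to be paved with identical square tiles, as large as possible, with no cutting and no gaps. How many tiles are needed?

66

Tile side = gcd(180, 330).
180 = 2^2 × 3^2 × 5
330 = 2 × 3 × 5 × 11
gcd(180, 330) = 2 × 3 × 5 = 30.
Tiles: (180/30) × (330/30) = 6 × 11 = 66.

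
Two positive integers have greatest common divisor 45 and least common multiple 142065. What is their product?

For any two positive integers, gcd × lcm = product = 45 × 142065 = 6392925.

6392925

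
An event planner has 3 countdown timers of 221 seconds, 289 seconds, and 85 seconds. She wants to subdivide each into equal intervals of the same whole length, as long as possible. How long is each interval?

17 seconds

The interval must divide each timer length; the longest such is the gcd.
221 = 13 × 17
289 = 17^2
85 = 5 × 17
gcd(221, 289, 85) = 17.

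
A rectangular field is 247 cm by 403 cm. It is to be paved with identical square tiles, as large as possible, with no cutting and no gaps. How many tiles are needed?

Tile side = gcd(247, 403).
247 = 13 × 19
403 = 13 × 31
gcd(247, 403) = 13.
Tiles: (247/13) × (403/13) = 19 × 31 = 589.

589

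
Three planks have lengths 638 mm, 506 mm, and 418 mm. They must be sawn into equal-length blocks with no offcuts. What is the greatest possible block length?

22 mm

The block length must divide every plank, so the greatest is gcd(638, 506, 418).
638 = 2 × 11 × 29
506 = 2 × 11 × 23
418 = 2 × 11 × 19
gcd(638, 506, 418) = 2 × 11 = 22.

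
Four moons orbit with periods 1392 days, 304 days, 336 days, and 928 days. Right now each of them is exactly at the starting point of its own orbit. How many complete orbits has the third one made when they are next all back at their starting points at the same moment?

1102 orbits

All finish a whole number of cycles simultaneously at t = LCM of the periods.
1392 = 2^4 × 3 × 29
304 = 2^4 × 19
336 = 2^4 × 3 × 7
928 = 2^5 × 29
LCM(1392, 304, 336, 928) = 2^5 × 3 × 7 × 19 × 29 = 370272.
Orbits for period 336: 370272 / 336 = 1102.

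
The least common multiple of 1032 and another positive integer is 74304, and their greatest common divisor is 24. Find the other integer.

1728

gcd × lcm = product of the two integers, so the other integer is (24 × 74304) / 1032 = 1728.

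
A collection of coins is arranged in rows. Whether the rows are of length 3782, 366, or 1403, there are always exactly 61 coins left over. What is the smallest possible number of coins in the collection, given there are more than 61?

261019

N − 61 must be a common multiple of 3782, 366, and 1403.
3782 = 2 × 31 × 61
366 = 2 × 3 × 61
1403 = 23 × 61
LCM(3782, 366, 1403) = 2 × 3 × 23 × 31 × 61 = 260958.
Smallest N > 61 is LCM + 61 = 260958 + 61 = 261019.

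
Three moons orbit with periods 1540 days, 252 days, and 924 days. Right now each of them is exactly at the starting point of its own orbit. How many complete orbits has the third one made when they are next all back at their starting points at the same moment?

They are all back at their starting positions together after one LCM of the periods.
1540 = 2^2 × 5 × 7 × 11
252 = 2^2 × 3^2 × 7
924 = 2^2 × 3 × 7 × 11
LCM(1540, 252, 924) = 2^2 × 3^2 × 5 × 7 × 11 = 13860.
Orbits for period 924: 13860 / 924 = 15.

15 orbits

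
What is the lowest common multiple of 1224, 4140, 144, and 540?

1224 = 2^3 × 3^2 × 17
4140 = 2^2 × 3^2 × 5 × 23
144 = 2^4 × 3^2
540 = 2^2 × 3^3 × 5
LCM(1224, 4140, 144, 540) = 2^4 × 3^3 × 5 × 17 × 23 = 844560.

844560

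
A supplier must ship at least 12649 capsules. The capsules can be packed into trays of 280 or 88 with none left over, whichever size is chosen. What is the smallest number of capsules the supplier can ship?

15400

The number of capsules must be a common multiple of 280 and 88, so a multiple of their LCM.
280 = 2^3 × 5 × 7
88 = 2^3 × 11
LCM(280, 88) = 2^3 × 5 × 7 × 11 = 3080.
Smallest multiple of 3080 that is ≥ 12649: ⌈12649/3080⌉ × 3080 = 5 × 3080 = 15400.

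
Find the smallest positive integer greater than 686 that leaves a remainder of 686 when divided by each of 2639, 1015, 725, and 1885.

66661

N − 686 must be a common multiple of 2639, 1015, 725, and 1885.
2639 = 7 × 13 × 29
1015 = 5 × 7 × 29
725 = 5^2 × 29
1885 = 5 × 13 × 29
LCM(2639, 1015, 725, 1885) = 5^2 × 7 × 13 × 29 = 65975.
Smallest N > 686 is LCM + 686 = 65975 + 686 = 66661.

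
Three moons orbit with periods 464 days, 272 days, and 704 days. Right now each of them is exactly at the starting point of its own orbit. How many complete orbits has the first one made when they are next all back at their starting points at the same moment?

They are all back at their starting positions together after one LCM of the periods.
464 = 2^4 × 29
272 = 2^4 × 17
704 = 2^6 × 11
LCM(464, 272, 704) = 2^6 × 11 × 17 × 29 = 347072.
Orbits for period 464: 347072 / 464 = 748.

748 orbits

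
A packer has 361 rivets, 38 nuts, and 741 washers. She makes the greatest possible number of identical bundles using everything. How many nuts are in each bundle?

Number of bundles = gcd(361, 38, 741).
361 = 19^2
38 = 2 × 19
741 = 3 × 13 × 19
gcd(361, 38, 741) = 19.
nuts per bundle = 38 / 19 = 2.

2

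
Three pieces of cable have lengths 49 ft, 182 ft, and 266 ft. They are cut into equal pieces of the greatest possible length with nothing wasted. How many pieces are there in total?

71

Piece length = gcd(49, 182, 266).
49 = 7^2
182 = 2 × 7 × 13
266 = 2 × 7 × 19
gcd(49, 182, 266) = 7.
Total pieces = 49/7 + 182/7 + 266/7 = 7 + 26 + 38 = 71.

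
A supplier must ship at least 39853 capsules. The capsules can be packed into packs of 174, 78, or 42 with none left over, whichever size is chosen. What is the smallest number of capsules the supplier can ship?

47502

The number of capsules must be a common multiple of 174, 78, and 42, so a multiple of their LCM.
174 = 2 × 3 × 29
78 = 2 × 3 × 13
42 = 2 × 3 × 7
LCM(174, 78, 42) = 2 × 3 × 7 × 13 × 29 = 15834.
Smallest multiple of 15834 that is ≥ 39853: ⌈39853/15834⌉ × 15834 = 3 × 15834 = 47502.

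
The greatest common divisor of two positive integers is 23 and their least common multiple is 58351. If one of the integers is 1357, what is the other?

989

For two integers, gcd × lcm = product, so the other is (23 × 58351) / 1357 = 1342073 / 1357 = 989.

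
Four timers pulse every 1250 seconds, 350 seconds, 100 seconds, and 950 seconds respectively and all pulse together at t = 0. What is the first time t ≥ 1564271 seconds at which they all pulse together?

1662500 seconds

Joint pulses occur at multiples of LCM(1250, 350, 100, 950).
1250 = 2 × 5^4
350 = 2 × 5^2 × 7
100 = 2^2 × 5^2
950 = 2 × 5^2 × 19
LCM(1250, 350, 100, 950) = 2^2 × 5^4 × 7 × 19 = 332500.
Smallest multiple of 332500 that is ≥ 1564271: ⌈1564271/332500⌉ × 332500 = 5 × 332500 = 1662500.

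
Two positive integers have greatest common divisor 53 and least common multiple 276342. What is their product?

For any two positive integers, gcd × lcm = product = 53 × 276342 = 14646126.

14646126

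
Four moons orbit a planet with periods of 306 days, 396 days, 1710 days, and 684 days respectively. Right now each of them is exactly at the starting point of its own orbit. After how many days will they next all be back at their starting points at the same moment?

639540 days

They coincide at every common multiple of the periods; the first is the LCM.
306 = 2 × 3^2 × 17
396 = 2^2 × 3^2 × 11
1710 = 2 × 3^2 × 5 × 19
684 = 2^2 × 3^2 × 19
LCM(306, 396, 1710, 684) = 2^2 × 3^2 × 5 × 11 × 17 × 19 = 639540.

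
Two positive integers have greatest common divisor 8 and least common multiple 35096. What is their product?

For any two positive integers, gcd × lcm = product = 8 × 35096 = 280768.

280768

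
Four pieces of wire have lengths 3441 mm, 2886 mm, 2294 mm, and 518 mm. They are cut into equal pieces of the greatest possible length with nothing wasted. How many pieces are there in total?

247

Piece length = gcd(3441, 2886, 2294, 518).
3441 = 3 × 31 × 37
2886 = 2 × 3 × 13 × 37
2294 = 2 × 31 × 37
518 = 2 × 7 × 37
gcd(3441, 2886, 2294, 518) = 37.
Total pieces = 3441/37 + 2886/37 + 2294/37 + 518/37 = 93 + 78 + 62 + 14 = 247.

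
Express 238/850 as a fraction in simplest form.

238 = 2 × 7 × 17
850 = 2 × 5^2 × 17
gcd(238, 850) = 2 × 17 = 34.
Divide numerator and denominator by 34: 238/850 = 7/25.

7/25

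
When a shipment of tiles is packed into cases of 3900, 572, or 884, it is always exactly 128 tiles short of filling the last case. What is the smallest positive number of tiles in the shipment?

729172

Being 128 short of a full case of size k means N ≡ −128 (mod k), i.e. N + 128 is a multiple of each size.
3900 = 2^2 × 3 × 5^2 × 13
572 = 2^2 × 11 × 13
884 = 2^2 × 13 × 17
LCM(3900, 572, 884) = 2^2 × 3 × 5^2 × 11 × 13 × 17 = 729300.
Smallest positive N is 729300 − 128 = 729172.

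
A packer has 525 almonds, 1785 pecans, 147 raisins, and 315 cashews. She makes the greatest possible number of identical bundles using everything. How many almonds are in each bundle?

25

Number of bundles = gcd(525, 1785, 147, 315).
525 = 3 × 5^2 × 7
1785 = 3 × 5 × 7 × 17
147 = 3 × 7^2
315 = 3^2 × 5 × 7
gcd(525, 1785, 147, 315) = 3 × 7 = 21.
almonds per bundle = 525 / 21 = 25.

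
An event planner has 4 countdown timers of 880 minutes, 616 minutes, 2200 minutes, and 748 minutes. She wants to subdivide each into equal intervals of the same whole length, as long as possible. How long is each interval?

44 minutes

The interval must divide each timer length; the longest such is the gcd.
880 = 2^4 × 5 × 11
616 = 2^3 × 7 × 11
2200 = 2^3 × 5^2 × 11
748 = 2^2 × 11 × 17
gcd(880, 616, 2200, 748) = 2^2 × 11 = 44.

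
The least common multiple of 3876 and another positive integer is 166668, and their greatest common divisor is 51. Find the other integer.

2193

gcd × lcm = product of the two integers, so the other integer is (51 × 166668) / 3876 = 2193.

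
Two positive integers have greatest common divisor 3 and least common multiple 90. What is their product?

270

For any two positive integers, gcd × lcm = product = 3 × 90 = 270.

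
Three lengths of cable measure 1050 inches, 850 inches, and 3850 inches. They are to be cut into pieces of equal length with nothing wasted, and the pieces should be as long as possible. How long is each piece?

The greatest length dividing all of 1050, 850, and 3850 is their gcd.
1050 = 2 × 3 × 5^2 × 7
850 = 2 × 5^2 × 17
3850 = 2 × 5^2 × 7 × 11
gcd(1050, 850, 3850) = 2 × 5^2 = 50.

50 inches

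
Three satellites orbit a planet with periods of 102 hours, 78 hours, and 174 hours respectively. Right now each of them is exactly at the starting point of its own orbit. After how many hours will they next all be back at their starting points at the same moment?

We need the least common multiple of the intervals.
102 = 2 × 3 × 17
78 = 2 × 3 × 13
174 = 2 × 3 × 29
LCM(102, 78, 174) = 2 × 3 × 13 × 17 × 29 = 38454.

38454 hours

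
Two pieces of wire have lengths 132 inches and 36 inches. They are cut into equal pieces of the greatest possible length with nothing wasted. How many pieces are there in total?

Piece length = gcd(132, 36).
132 = 2^2 × 3 × 11
36 = 2^2 × 3^2
gcd(132, 36) = 2^2 × 3 = 12.
Total pieces = 132/12 + 36/12 = 11 + 3 = 14.

14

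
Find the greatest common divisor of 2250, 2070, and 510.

30

2250 = 2 × 3^2 × 5^3
2070 = 2 × 3^2 × 5 × 23
510 = 2 × 3 × 5 × 17
gcd(2250, 2070, 510) = 2 × 3 × 5 = 30.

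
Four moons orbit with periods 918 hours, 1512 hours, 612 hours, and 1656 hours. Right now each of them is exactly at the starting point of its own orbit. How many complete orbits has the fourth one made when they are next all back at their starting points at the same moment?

357 orbits

All finish a whole number of cycles simultaneously at t = LCM of the periods.
918 = 2 × 3^3 × 17
1512 = 2^3 × 3^3 × 7
612 = 2^2 × 3^2 × 17
1656 = 2^3 × 3^2 × 23
LCM(918, 1512, 612, 1656) = 2^3 × 3^3 × 7 × 17 × 23 = 591192.
Orbits for period 1656: 591192 / 1656 = 357.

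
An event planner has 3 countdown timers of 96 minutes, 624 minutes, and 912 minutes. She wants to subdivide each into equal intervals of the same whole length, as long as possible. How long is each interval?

The interval must divide each timer length; the longest such is the gcd.
96 = 2^5 × 3
624 = 2^4 × 3 × 13
912 = 2^4 × 3 × 19
gcd(96, 624, 912) = 2^4 × 3 = 48.

48 minutes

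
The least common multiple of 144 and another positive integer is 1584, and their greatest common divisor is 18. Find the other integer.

198

gcd × lcm = product of the two integers, so the other integer is (18 × 1584) / 144 = 198.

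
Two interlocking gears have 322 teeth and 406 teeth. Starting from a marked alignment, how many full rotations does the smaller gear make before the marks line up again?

All finish a whole number of cycles simultaneously at t = LCM of the periods.
322 = 2 × 7 × 23
406 = 2 × 7 × 29
LCM(322, 406) = 2 × 7 × 23 × 29 = 9338.
Rotations for period 322: 9338 / 322 = 29.

29 rotations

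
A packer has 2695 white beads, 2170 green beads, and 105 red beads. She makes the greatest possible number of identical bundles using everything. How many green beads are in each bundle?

Number of bundles = gcd(2695, 2170, 105).
2695 = 5 × 7^2 × 11
2170 = 2 × 5 × 7 × 31
105 = 3 × 5 × 7
gcd(2695, 2170, 105) = 5 × 7 = 35.
green beads per bundle = 2170 / 35 = 62.

62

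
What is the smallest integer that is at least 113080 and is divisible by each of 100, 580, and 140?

121800

The integer must be a common multiple of 100, 580, and 140, so a multiple of their LCM.
100 = 2^2 × 5^2
580 = 2^2 × 5 × 29
140 = 2^2 × 5 × 7
LCM(100, 580, 140) = 2^2 × 5^2 × 7 × 29 = 20300.
Smallest multiple of 20300 that is ≥ 113080: ⌈113080/20300⌉ × 20300 = 6 × 20300 = 121800.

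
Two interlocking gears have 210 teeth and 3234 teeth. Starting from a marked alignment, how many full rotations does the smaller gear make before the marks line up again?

77 rotations

They are all back at their starting positions together after one LCM of the periods.
210 = 2 × 3 × 5 × 7
3234 = 2 × 3 × 7^2 × 11
LCM(210, 3234) = 2 × 3 × 5 × 7^2 × 11 = 16170.
Rotations for period 210: 16170 / 210 = 77.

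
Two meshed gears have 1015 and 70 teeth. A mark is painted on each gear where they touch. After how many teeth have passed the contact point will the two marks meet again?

2030 teeth

They coincide at every common multiple of the periods; the first is the LCM.
1015 = 5 × 7 × 29
70 = 2 × 5 × 7
LCM(1015, 70) = 2 × 5 × 7 × 29 = 2030.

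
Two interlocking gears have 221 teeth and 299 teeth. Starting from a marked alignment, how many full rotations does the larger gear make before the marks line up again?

17 rotations

The first common completion time is the LCM of the periods.
221 = 13 × 17
299 = 13 × 23
LCM(221, 299) = 13 × 17 × 23 = 5083.
Rotations for period 299: 5083 / 299 = 17.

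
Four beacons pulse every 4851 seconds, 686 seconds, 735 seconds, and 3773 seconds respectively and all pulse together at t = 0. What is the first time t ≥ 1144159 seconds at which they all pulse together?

1358280 seconds

Joint pulses occur at multiples of LCM(4851, 686, 735, 3773).
4851 = 3^2 × 7^2 × 11
686 = 2 × 7^3
735 = 3 × 5 × 7^2
3773 = 7^3 × 11
LCM(4851, 686, 735, 3773) = 2 × 3^2 × 5 × 7^3 × 11 = 339570.
Smallest multiple of 339570 that is ≥ 1144159: ⌈1144159/339570⌉ × 339570 = 4 × 339570 = 1358280.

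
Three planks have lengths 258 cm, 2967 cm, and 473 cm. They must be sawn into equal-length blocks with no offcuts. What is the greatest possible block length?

This is the greatest common divisor of 258, 2967, and 473.
258 = 2 × 3 × 43
2967 = 3 × 23 × 43
473 = 11 × 43
gcd(258, 2967, 473) = 43.

43 cm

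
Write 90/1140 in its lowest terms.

3/38

90 = 2 × 3^2 × 5
1140 = 2^2 × 3 × 5 × 19
gcd(90, 1140) = 2 × 3 × 5 = 30.
Divide numerator and denominator by 30: 90/1140 = 3/38.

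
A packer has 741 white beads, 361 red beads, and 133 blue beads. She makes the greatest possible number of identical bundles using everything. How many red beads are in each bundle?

19

Number of bundles = gcd(741, 361, 133).
741 = 3 × 13 × 19
361 = 19^2
133 = 7 × 19
gcd(741, 361, 133) = 19.
red beads per bundle = 361 / 19 = 19.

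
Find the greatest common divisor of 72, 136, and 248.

72 = 2^3 × 3^2
136 = 2^3 × 17
248 = 2^3 × 31
gcd(72, 136, 248) = 2^3 = 8.

8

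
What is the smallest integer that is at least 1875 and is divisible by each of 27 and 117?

The integer must be a common multiple of 27 and 117, so a multiple of their LCM.
27 = 3^3
117 = 3^2 × 13
LCM(27, 117) = 3^3 × 13 = 351.
Smallest multiple of 351 that is ≥ 1875: ⌈1875/351⌉ × 351 = 6 × 351 = 2106.

2106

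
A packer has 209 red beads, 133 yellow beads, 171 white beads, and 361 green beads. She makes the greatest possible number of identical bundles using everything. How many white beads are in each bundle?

Number of bundles = gcd(209, 133, 171, 361).
209 = 11 × 19
133 = 7 × 19
171 = 3^2 × 19
361 = 19^2
gcd(209, 133, 171, 361) = 19.
white beads per bundle = 171 / 19 = 9.

9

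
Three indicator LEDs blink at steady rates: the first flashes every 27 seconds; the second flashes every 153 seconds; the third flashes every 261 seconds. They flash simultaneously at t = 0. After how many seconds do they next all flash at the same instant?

They coincide at every common multiple of the periods; the first is the LCM.
27 = 3^3
153 = 3^2 × 17
261 = 3^2 × 29
LCM(27, 153, 261) = 3^3 × 17 × 29 = 13311.

13311 seconds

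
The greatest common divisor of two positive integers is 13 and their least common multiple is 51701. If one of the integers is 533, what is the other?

For two integers, gcd × lcm = product, so the other is (13 × 51701) / 533 = 672113 / 533 = 1261.

1261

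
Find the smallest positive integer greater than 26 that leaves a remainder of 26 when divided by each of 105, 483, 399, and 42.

N − 26 must be a common multiple of 105, 483, 399, and 42.
105 = 3 × 5 × 7
483 = 3 × 7 × 23
399 = 3 × 7 × 19
42 = 2 × 3 × 7
LCM(105, 483, 399, 42) = 2 × 3 × 5 × 7 × 19 × 23 = 91770.
Smallest N > 26 is LCM + 26 = 91770 + 26 = 91796.

91796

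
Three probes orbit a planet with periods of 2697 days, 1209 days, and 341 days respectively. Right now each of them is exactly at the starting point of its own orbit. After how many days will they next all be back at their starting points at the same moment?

They coincide at every common multiple of the periods; the first is the LCM.
2697 = 3 × 29 × 31
1209 = 3 × 13 × 31
341 = 11 × 31
LCM(2697, 1209, 341) = 3 × 11 × 13 × 29 × 31 = 385671.

385671 days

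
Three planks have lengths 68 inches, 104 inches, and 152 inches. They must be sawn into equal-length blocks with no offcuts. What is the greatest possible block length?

4 inches

The block length must divide every plank, so the greatest is gcd(68, 104, 152).
68 = 2^2 × 17
104 = 2^3 × 13
152 = 2^3 × 19
gcd(68, 104, 152) = 2^2 = 4.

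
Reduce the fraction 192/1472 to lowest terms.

192 = 2^6 × 3
1472 = 2^6 × 23
gcd(192, 1472) = 2^6 = 64.
Divide numerator and denominator by 64: 192/1472 = 3/23.

3/23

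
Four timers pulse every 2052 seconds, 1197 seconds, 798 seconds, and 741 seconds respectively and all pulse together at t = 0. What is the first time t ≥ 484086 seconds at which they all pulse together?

560196 seconds

Joint pulses occur at multiples of LCM(2052, 1197, 798, 741).
2052 = 2^2 × 3^3 × 19
1197 = 3^2 × 7 × 19
798 = 2 × 3 × 7 × 19
741 = 3 × 13 × 19
LCM(2052, 1197, 798, 741) = 2^2 × 3^3 × 7 × 13 × 19 = 186732.
Smallest multiple of 186732 that is ≥ 484086: ⌈484086/186732⌉ × 186732 = 3 × 186732 = 560196.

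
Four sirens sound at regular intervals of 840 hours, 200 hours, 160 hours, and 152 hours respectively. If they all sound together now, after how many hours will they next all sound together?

319200 hours

The first simultaneous occurrence is after LCM of the individual periods.
840 = 2^3 × 3 × 5 × 7
200 = 2^3 × 5^2
160 = 2^5 × 5
152 = 2^3 × 19
LCM(840, 200, 160, 152) = 2^5 × 3 × 5^2 × 7 × 19 = 319200.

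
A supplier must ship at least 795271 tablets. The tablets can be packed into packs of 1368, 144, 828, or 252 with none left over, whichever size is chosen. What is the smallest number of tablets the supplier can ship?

The number of tablets must be a common multiple of 1368, 144, 828, and 252, so a multiple of their LCM.
1368 = 2^3 × 3^2 × 19
144 = 2^4 × 3^2
828 = 2^2 × 3^2 × 23
252 = 2^2 × 3^2 × 7
LCM(1368, 144, 828, 252) = 2^4 × 3^2 × 7 × 19 × 23 = 440496.
Smallest multiple of 440496 that is ≥ 795271: ⌈795271/440496⌉ × 440496 = 2 × 440496 = 880992.

880992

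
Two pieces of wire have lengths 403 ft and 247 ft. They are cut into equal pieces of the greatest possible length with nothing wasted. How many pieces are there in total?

50

Piece length = gcd(403, 247).
403 = 13 × 31
247 = 13 × 19
gcd(403, 247) = 13.
Total pieces = 403/13 + 247/13 = 31 + 19 = 50.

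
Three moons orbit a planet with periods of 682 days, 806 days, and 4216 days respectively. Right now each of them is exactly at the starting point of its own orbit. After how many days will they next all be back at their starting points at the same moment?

We need the least common multiple of the intervals.
682 = 2 × 11 × 31
806 = 2 × 13 × 31
4216 = 2^3 × 17 × 31
LCM(682, 806, 4216) = 2^3 × 11 × 13 × 17 × 31 = 602888.

602888 days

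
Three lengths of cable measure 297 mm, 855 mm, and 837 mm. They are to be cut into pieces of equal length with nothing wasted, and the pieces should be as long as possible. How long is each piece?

9 mm

Each piece length must divide every original length, so the longest possible is gcd(297, 855, 837).
297 = 3^3 × 11
855 = 3^2 × 5 × 19
837 = 3^3 × 31
gcd(297, 855, 837) = 3^2 = 9.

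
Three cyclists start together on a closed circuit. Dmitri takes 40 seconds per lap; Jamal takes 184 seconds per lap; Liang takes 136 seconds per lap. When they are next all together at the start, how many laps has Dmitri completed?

All finish a whole number of cycles simultaneously at t = LCM of the periods.
40 = 2^3 × 5
184 = 2^3 × 23
136 = 2^3 × 17
LCM(40, 184, 136) = 2^3 × 5 × 17 × 23 = 15640.
Laps for period 40: 15640 / 40 = 391.

391 laps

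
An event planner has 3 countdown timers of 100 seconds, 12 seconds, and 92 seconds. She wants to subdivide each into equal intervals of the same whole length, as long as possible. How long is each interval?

4 seconds

The interval must divide each timer length; the longest such is the gcd.
100 = 2^2 × 5^2
12 = 2^2 × 3
92 = 2^2 × 23
gcd(100, 12, 92) = 2^2 = 4.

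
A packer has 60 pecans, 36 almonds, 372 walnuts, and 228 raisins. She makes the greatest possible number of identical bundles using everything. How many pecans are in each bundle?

Number of bundles = gcd(60, 36, 372, 228).
60 = 2^2 × 3 × 5
36 = 2^2 × 3^2
372 = 2^2 × 3 × 31
228 = 2^2 × 3 × 19
gcd(60, 36, 372, 228) = 2^2 × 3 = 12.
pecans per bundle = 60 / 12 = 5.

5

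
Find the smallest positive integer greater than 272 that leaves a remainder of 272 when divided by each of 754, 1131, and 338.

29678

N − 272 must be a common multiple of 754, 1131, and 338.
754 = 2 × 13 × 29
1131 = 3 × 13 × 29
338 = 2 × 13^2
LCM(754, 1131, 338) = 2 × 3 × 13^2 × 29 = 29406.
Smallest N > 272 is LCM + 272 = 29406 + 272 = 29678.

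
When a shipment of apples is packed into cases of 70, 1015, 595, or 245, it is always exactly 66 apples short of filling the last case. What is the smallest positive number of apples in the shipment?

241504

Being 66 short of a full case of size k means N ≡ −66 (mod k), i.e. N + 66 is a multiple of each size.
70 = 2 × 5 × 7
1015 = 5 × 7 × 29
595 = 5 × 7 × 17
245 = 5 × 7^2
LCM(70, 1015, 595, 245) = 2 × 5 × 7^2 × 17 × 29 = 241570.
Smallest positive N is 241570 − 66 = 241504.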